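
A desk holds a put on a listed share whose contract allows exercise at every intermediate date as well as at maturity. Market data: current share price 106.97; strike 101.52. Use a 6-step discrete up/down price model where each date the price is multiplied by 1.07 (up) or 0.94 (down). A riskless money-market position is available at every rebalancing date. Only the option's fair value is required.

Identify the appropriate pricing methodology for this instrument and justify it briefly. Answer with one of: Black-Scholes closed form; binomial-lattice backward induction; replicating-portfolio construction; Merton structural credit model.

Key observation: with exercise allowed before expiry on a discrete up/down model (6 steps from spot 106.97), the strike-101.52 put's value must be rolled back through the tree testing early exercise at each node.

framework: binomial-lattice backward induction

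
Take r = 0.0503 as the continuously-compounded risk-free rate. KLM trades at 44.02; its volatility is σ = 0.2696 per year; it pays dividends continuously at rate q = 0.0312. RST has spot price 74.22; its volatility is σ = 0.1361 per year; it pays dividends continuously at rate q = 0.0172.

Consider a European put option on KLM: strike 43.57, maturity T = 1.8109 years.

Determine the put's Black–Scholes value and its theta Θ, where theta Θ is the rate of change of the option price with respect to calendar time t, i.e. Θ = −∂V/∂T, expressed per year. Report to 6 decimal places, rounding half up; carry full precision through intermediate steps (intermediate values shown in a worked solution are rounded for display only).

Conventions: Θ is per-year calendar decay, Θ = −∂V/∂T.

σ√T = 0.2696·√1.8109 = 0.362800
d₁ = (ln(S/K) + (r−q+σ²/2)T) / (σ√T) = (ln(44.02/43.57) + (0.0503−0.0312+0.2696²/2)·1.8109) / 0.362800 = (0.010275 + 0.100400) / 0.362800 = 0.305059
d₂ = d₁ − σ√T = 0.305059 − 0.362800 = -0.057741
e^{−rT} = 0.912937
e^{−qT} = 0.945066
N(−d₁) = 0.380161,  N(−d₂) = 0.523023
Put price V = K·e^{−rT}·N(−d₂) − S·e^{−qT}·N(−d₁) = 20.804096 − 15.815377 = 4.988718
φ(d₁) = (1/√(2π))·e^{−d₁²/2} = 0.380805
Θ = −S·e^{−qT}·φ(d₁)·σ/(2√T) − q·S·e^{−qT}·N(−d₁) + r·K·e^{−rT}·N(−d₂) = −1.586928 − 0.493440 + 1.046446 = -1.033922

price = 4.988718
Θ = -1.033922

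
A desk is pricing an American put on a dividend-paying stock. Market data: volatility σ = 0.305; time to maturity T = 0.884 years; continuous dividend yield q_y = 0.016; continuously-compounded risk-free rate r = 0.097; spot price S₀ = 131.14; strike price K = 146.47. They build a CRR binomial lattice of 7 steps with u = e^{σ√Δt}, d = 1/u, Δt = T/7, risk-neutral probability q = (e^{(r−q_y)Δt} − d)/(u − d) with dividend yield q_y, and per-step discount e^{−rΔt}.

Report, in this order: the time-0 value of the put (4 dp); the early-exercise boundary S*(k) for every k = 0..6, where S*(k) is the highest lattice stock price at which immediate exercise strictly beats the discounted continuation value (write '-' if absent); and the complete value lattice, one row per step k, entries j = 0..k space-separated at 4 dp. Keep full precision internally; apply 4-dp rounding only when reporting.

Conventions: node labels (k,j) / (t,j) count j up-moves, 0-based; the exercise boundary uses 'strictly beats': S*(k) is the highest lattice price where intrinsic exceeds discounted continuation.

Δt=0.12629, u=1.11448, d=0.89728, q=0.52027, disc=e^(-rΔt)=0.98783
k=7 terminal: V=max(K-S,0) → 85.0610 70.1961 51.7330 28.8007 0.3172 0.0000 0.0000 0.0000
k=6: j=0 S=68.4391 intr=78.0309 cont=76.3858 V=78.0309[EX]; j=1 S=85.0056 intr=61.4644 cont=59.8527 V=61.4644[EX]; j=2 S=105.5824 intr=40.8876 cont=39.3175 V=40.8876[EX]; j=3 S=131.1400 intr=15.3300 cont=13.8114 V=15.3300[EX]; j=4 S=162.8842 intr=0.0000 cont=0.1503 V=0.1503[hold]; j=5 S=202.3124 intr=0.0000 cont=0.0000 V=0.0000[hold]; j=6 S=251.2848 intr=0.0000 cont=0.0000 V=0.0000[hold]  S*(6)=131.1400
k=5: j=0 S=76.2739 intr=70.1961 cont=68.5668 V=70.1961[EX]; j=1 S=94.7370 intr=51.7330 cont=50.1410 V=51.7330[EX]; j=2 S=117.6693 intr=28.8007 cont=27.2549 V=28.8007[EX]; j=3 S=146.1528 intr=0.3172 cont=7.3420 V=7.3420[hold]; j=4 S=181.5310 intr=0.0000 cont=0.0712 V=0.0712[hold]; j=5 S=225.4729 intr=0.0000 cont=0.0000 V=0.0000[hold]  S*(5)=117.6693
k=4: j=0 S=85.0056 intr=61.4644 cont=59.8527 V=61.4644[EX]; j=1 S=105.5824 intr=40.8876 cont=39.3175 V=40.8876[EX]; j=2 S=131.1400 intr=15.3300 cont=17.4217 V=17.4217[hold]; j=3 S=162.8842 intr=0.0000 cont=3.5159 V=3.5159[hold]; j=4 S=202.3124 intr=0.0000 cont=0.0338 V=0.0338[hold]  S*(4)=105.5824
k=3: j=0 S=94.7370 intr=51.7330 cont=50.1410 V=51.7330[EX]; j=1 S=117.6693 intr=28.8007 cont=28.3299 V=28.8007[EX]; j=2 S=146.1528 intr=0.3172 cont=10.0630 V=10.0630[hold]; j=3 S=181.5310 intr=0.0000 cont=1.6835 V=1.6835[hold]  S*(3)=117.6693
k=2: j=0 S=105.5824 intr=40.8876 cont=39.3175 V=40.8876[EX]; j=1 S=131.1400 intr=15.3300 cont=18.8201 V=18.8201[hold]; j=2 S=162.8842 intr=0.0000 cont=5.6340 V=5.6340[hold]  S*(2)=105.5824
k=1: j=0 S=117.6693 intr=28.8007 cont=29.0486 V=29.0486[hold]; j=1 S=146.1528 intr=0.3172 cont=11.8142 V=11.8142[hold]  S*(1)=-
k=0: j=0 S=131.1400 intr=15.3300 cont=19.8376 V=19.8376[hold]  S*(0)=-

price = 19.8376
boundary = - - 105.5824 117.6693 105.5824 117.6693 131.1400
tree:
19.8376
29.0486 11.8142
40.8876 18.8201 5.6340
51.7330 28.8007 10.0630 1.6835
61.4644 40.8876 17.4217 3.5159 0.0338
70.1961 51.7330 28.8007 7.3420 0.0712 0.0000
78.0309 61.4644 40.8876 15.3300 0.1503 0.0000 0.0000
85.0610 70.1961 51.7330 28.8007 0.3172 0.0000 0.0000 0.0000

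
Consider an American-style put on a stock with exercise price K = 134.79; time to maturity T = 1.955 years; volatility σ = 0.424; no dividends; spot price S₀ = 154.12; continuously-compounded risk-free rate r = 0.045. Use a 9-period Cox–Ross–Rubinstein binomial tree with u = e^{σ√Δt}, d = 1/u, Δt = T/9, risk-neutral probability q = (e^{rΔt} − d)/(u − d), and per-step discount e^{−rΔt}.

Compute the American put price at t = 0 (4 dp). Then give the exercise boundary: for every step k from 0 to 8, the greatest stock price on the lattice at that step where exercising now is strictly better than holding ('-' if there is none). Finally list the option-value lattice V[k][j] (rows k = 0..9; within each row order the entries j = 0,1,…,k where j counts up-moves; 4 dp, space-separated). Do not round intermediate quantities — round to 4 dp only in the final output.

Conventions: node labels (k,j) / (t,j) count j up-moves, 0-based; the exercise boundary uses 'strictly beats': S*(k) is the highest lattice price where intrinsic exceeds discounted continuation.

Δt=0.21722  u=1.21849  d=0.82069  q=0.47545  discount=0.99027
step 9 (expiry): payoffs max(K−S,0) = 108.7612 96.1444 77.4120 49.5996 8.3058 0.0000 0.0000 0.0000 0.0000 0.0000
step 8: (k=8,j=0): S=31.7159, K−S=103.0741, hold=101.7629 ⇒ V=103.0741 exercise | (k=8,j=1): S=47.0893, K−S=87.7007, hold=86.3895 ⇒ V=87.7007 exercise | (k=8,j=2): S=69.9146, K−S=64.8754, hold=63.5642 ⇒ V=64.8754 exercise | (k=8,j=3): S=103.8039, K−S=30.9861, hold=29.6750 ⇒ V=30.9861 exercise | (k=8,j=4): S=154.1200, K−S=0.0000, hold=4.3144 ⇒ V=4.3144 continue | (k=8,j=5): S=228.8255, K−S=0.0000, hold=0.0000 ⇒ V=0.0000 continue | (k=8,j=6): S=339.7425, K−S=0.0000, hold=0.0000 ⇒ V=0.0000 continue | (k=8,j=7): S=504.4235, K−S=0.0000, hold=0.0000 ⇒ V=0.0000 continue | (k=8,j=8): S=748.9292, K−S=0.0000, hold=0.0000 ⇒ V=0.0000 continue  boundary S*=103.8039
step 7: (k=7,j=0): S=38.6456, K−S=96.1444, hold=94.8333 ⇒ V=96.1444 exercise | (k=7,j=1): S=57.3780, K−S=77.4120, hold=76.1008 ⇒ V=77.4120 exercise | (k=7,j=2): S=85.1904, K−S=49.5996, hold=48.2884 ⇒ V=49.5996 exercise | (k=7,j=3): S=126.4842, K−S=8.3058, hold=18.1270 ⇒ V=18.1270 continue | (k=7,j=4): S=187.7940, K−S=0.0000, hold=2.2411 ⇒ V=2.2411 continue | (k=7,j=5): S=278.8221, K−S=0.0000, hold=0.0000 ⇒ V=0.0000 continue | (k=7,j=6): S=413.9736, K−S=0.0000, hold=0.0000 ⇒ V=0.0000 continue | (k=7,j=7): S=614.6361, K−S=0.0000, hold=0.0000 ⇒ V=0.0000 continue  boundary S*=85.1904
step 6: (k=6,j=0): S=47.0893, K−S=87.7007, hold=86.3895 ⇒ V=87.7007 exercise | (k=6,j=1): S=69.9146, K−S=64.8754, hold=63.5642 ⇒ V=64.8754 exercise | (k=6,j=2): S=103.8039, K−S=30.9861, hold=34.2990 ⇒ V=34.2990 continue | (k=6,j=3): S=154.1200, K−S=0.0000, hold=10.4712 ⇒ V=10.4712 continue | (k=6,j=4): S=228.8255, K−S=0.0000, hold=1.1641 ⇒ V=1.1641 continue | (k=6,j=5): S=339.7425, K−S=0.0000, hold=0.0000 ⇒ V=0.0000 continue | (k=6,j=6): S=504.4235, K−S=0.0000, hold=0.0000 ⇒ V=0.0000 continue  boundary S*=69.9146
step 5: (k=5,j=0): S=57.3780, K−S=77.4120, hold=76.1008 ⇒ V=77.4120 exercise | (k=5,j=1): S=85.1904, K−S=49.5996, hold=49.8482 ⇒ V=49.8482 continue | (k=5,j=2): S=126.4842, K−S=8.3058, hold=22.7467 ⇒ V=22.7467 continue | (k=5,j=3): S=187.7940, K−S=0.0000, hold=5.9874 ⇒ V=5.9874 continue | (k=5,j=4): S=278.8221, K−S=0.0000, hold=0.6047 ⇒ V=0.6047 continue | (k=5,j=5): S=413.9736, K−S=0.0000, hold=0.0000 ⇒ V=0.0000 continue  boundary S*=57.3780
step 4: (k=4,j=0): S=69.9146, K−S=64.8754, hold=63.6813 ⇒ V=64.8754 exercise | (k=4,j=1): S=103.8039, K−S=30.9861, hold=36.6033 ⇒ V=36.6033 continue | (k=4,j=2): S=154.1200, K−S=0.0000, hold=14.6347 ⇒ V=14.6347 continue | (k=4,j=3): S=228.8255, K−S=0.0000, hold=3.3948 ⇒ V=3.3948 continue | (k=4,j=4): S=339.7425, K−S=0.0000, hold=0.3141 ⇒ V=0.3141 continue  boundary S*=69.9146
step 3: (k=3,j=0): S=85.1904, K−S=49.5996, hold=50.9331 ⇒ V=50.9331 continue | (k=3,j=1): S=126.4842, K−S=8.3058, hold=25.9039 ⇒ V=25.9039 continue | (k=3,j=2): S=187.7940, K−S=0.0000, hold=9.2004 ⇒ V=9.2004 continue | (k=3,j=3): S=278.8221, K−S=0.0000, hold=1.9113 ⇒ V=1.9113 continue  boundary S*=-
step 2: (k=2,j=0): S=103.8039, K−S=30.9861, hold=38.6533 ⇒ V=38.6533 continue | (k=2,j=1): S=154.1200, K−S=0.0000, hold=17.7875 ⇒ V=17.7875 continue | (k=2,j=2): S=228.8255, K−S=0.0000, hold=5.6790 ⇒ V=5.6790 continue  boundary S*=-
step 1: (k=1,j=0): S=126.4842, K−S=8.3058, hold=28.4532 ⇒ V=28.4532 continue | (k=1,j=1): S=187.7940, K−S=0.0000, hold=11.9135 ⇒ V=11.9135 continue  boundary S*=-
step 0: (k=0,j=0): S=154.1200, K−S=0.0000, hold=20.3891 ⇒ V=20.3891 continue  boundary S*=-

price = 20.3891
boundary = - - - - 69.9146 57.3780 69.9146 85.1904 103.8039
tree:
20.3891
28.4532 11.9135
38.6533 17.7875 5.6790
50.9331 25.9039 9.2004 1.9113
64.8754 36.6033 14.6347 3.3948 0.3141
77.4120 49.8482 22.7467 5.9874 0.6047 0.0000
87.7007 64.8754 34.2990 10.4712 1.1641 0.0000 0.0000
96.1444 77.4120 49.5996 18.1270 2.2411 0.0000 0.0000 0.0000
103.0741 87.7007 64.8754 30.9861 4.3144 0.0000 0.0000 0.0000 0.0000
108.7612 96.1444 77.4120 49.5996 8.3058 0.0000 0.0000 0.0000 0.0000 0.0000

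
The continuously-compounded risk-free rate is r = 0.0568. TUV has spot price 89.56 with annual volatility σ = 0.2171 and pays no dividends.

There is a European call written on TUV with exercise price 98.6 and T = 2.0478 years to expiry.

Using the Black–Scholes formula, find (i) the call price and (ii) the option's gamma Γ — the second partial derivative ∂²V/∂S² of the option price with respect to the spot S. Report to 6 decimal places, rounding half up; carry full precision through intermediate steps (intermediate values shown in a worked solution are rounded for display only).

σ√T = 0.2171·√2.0478 = 0.310673
d₁ = (ln(S/K) + (r+σ²/2)T) / (σ√T) = (ln(89.56/98.6) + (0.0568+0.2171²/2)·2.0478) / 0.310673 = (-0.096162 + 0.164574) / 0.310673 = 0.220204
d₂ = d₁ − σ√T = 0.220204 − 0.310673 = -0.090469
e^{−rT} = 0.890195
N(d₁) = 0.587144,  N(d₂) = 0.463957
Call price V = S·N(d₁) − K·e^{−rT}·N(d₂) = 52.584603 − 40.723011 = 11.861592
φ(d₁) = (1/√(2π))·e^{−d₁²/2} = 0.389386
Γ = φ(d₁) / (S·σ·√T) = 0.013995

price = 11.861592
Γ = 0.013995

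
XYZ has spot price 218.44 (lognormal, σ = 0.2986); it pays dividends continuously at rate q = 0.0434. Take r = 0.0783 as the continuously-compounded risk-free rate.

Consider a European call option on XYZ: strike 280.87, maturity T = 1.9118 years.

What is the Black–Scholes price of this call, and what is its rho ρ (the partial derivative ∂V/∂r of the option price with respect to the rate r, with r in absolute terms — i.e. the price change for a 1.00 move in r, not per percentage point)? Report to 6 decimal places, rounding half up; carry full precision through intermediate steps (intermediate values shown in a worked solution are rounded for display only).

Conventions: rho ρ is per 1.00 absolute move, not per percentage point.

σ√T = 0.2986·√1.9118 = 0.412868
d₁ = (ln(S/K) + (r−q+σ²/2)T) / (σ√T) = (ln(218.44/280.87) + (0.0783−0.0434+0.2986²/2)·1.9118) / 0.412868 = (-0.251381 + 0.151952) / 0.412868 = -0.240825
d₂ = d₁ − σ√T = -0.240825 − 0.412868 = -0.653693
e^{−rT} = 0.860971
e^{−qT} = 0.920377
N(d₁) = 0.404845,  N(d₂) = 0.256655
Call price V = S·e^{−qT}·N(d₁) − K·e^{−rT}·N(d₂) = 81.393008 − 62.064564 = 19.328444
ρ = K·T·e^{−rT}·N(d₂) = 118.655033

price = 19.328444
ρ = 118.655033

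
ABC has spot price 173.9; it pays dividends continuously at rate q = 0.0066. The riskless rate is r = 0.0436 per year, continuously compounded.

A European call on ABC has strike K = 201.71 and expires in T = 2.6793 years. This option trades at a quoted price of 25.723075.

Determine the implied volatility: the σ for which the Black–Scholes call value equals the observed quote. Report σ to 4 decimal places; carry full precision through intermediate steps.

sigma = 0.2629

At σ = 0.2629 the Black–Scholes value reproduces the quote:
σ√T = 0.2629·√2.6793 = 0.430330
d₁ = (ln(S/K) + (r−q+σ²/2)T) / (σ√T) = (ln(173.9/201.71) + (0.0436−0.0066+0.2629²/2)·2.6793) / 0.430330 = (-0.148351 + 0.191726) / 0.430330 = 0.100796
d₂ = d₁ − σ√T = 0.100796 − 0.430330 = -0.329534
e^{−rT} = 0.889748
e^{−qT} = 0.982472
N(d₁) = 0.540144,  N(d₂) = 0.370876
V = S·e^{−qT}·N(d₁) − K·e^{−rT}·N(d₂) = 92.284556 − 66.561481 = 25.723075 (the observed quote) — the price is monotone increasing in volatility, hence this σ is the only solution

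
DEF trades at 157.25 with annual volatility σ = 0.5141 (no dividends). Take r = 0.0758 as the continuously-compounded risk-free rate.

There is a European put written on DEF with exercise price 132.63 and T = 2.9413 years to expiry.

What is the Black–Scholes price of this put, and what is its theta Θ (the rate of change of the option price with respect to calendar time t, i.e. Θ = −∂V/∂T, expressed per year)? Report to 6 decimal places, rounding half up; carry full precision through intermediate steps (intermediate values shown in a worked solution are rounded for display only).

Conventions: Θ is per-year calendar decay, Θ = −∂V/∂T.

price = 23.346967
Θ = -2.339911

σ√T = 0.5141·√2.9413 = 0.881693
d₁ = (ln(S/K) + (r+σ²/2)T) / (σ√T) = (ln(157.25/132.63) + (0.0758+0.5141²/2)·2.9413) / 0.881693 = (0.170274 + 0.611642) / 0.881693 = 0.886834
d₂ = d₁ − σ√T = 0.886834 − 0.881693 = 0.005141
e^{−rT} = 0.800154
N(−d₁) = 0.187584,  N(−d₂) = 0.497949
Put price V = K·e^{−rT}·N(−d₂) − S·N(−d₁) = 52.844569 − 29.497602 = 23.346967
φ(d₁) = (1/√(2π))·e^{−d₁²/2} = 0.269234
Θ = −S·φ(d₁)·σ/(2√T) + r·K·e^{−rT}·N(−d₂) = −6.345529 + 4.005618 = -2.339911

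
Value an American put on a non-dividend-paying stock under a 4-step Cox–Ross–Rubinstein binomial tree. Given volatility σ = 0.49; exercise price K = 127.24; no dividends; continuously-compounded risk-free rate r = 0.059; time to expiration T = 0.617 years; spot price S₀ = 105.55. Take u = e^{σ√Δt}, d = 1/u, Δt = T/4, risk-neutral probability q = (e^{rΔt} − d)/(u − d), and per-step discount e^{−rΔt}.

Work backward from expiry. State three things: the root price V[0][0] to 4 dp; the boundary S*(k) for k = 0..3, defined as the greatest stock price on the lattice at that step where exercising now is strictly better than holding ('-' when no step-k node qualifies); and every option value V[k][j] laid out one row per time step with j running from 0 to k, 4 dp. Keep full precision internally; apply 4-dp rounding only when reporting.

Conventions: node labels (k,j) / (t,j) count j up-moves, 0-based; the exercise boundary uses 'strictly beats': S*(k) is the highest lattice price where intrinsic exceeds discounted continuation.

price = 29.0864
boundary = - - 71.8293 87.0723
tree:
29.0864
41.1329 16.3653
55.4107 26.1834 5.8561
67.9852 40.1677 11.2703 0.0000
78.3584 55.4107 21.6900 0.0000 0.0000

Δt=0.15425, u=1.21221, d=0.82494, q=0.47564, disc=e^(-rΔt)=0.99094
k=4 terminal: V=max(K-S,0) → 78.3584 55.4107 21.6900 0.0000 0.0000
k=3: j=0 S=59.2548 intr=67.9852 cont=66.8325 V=67.9852[EX]; j=1 S=87.0723 intr=40.1677 cont=39.0150 V=40.1677[EX]; j=2 S=127.9489 intr=0.0000 cont=11.2703 V=11.2703[hold]; j=3 S=188.0151 intr=0.0000 cont=0.0000 V=0.0000[hold]  S*(3)=87.0723
k=2: j=0 S=71.8293 intr=55.4107 cont=54.2579 V=55.4107[EX]; j=1 S=105.5500 intr=21.6900 cont=26.1834 V=26.1834[hold]; j=2 S=155.1010 intr=0.0000 cont=5.8561 V=5.8561[hold]  S*(2)=71.8293
k=1: j=0 S=87.0723 intr=40.1677 cont=41.1329 V=41.1329[hold]; j=1 S=127.9489 intr=0.0000 cont=16.3653 V=16.3653[hold]  S*(1)=-
k=0: j=0 S=105.5500 intr=21.6900 cont=29.0864 V=29.0864[hold]  S*(0)=-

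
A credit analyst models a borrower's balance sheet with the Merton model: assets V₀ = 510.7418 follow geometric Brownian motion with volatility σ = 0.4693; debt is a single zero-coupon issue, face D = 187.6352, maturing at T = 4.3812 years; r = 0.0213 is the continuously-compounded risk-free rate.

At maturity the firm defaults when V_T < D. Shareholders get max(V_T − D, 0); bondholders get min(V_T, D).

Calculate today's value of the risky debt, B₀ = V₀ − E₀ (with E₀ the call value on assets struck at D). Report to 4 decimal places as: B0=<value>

B0=153.0325

Work the structural quantities from V₀ = 510.7418 against face 187.6352:
d₁ = [ln(V₀/D) + (r + σ²/2)T] / (σ√T)
   = [ln(510.7418/187.6352) + (0.0213 + 0.5·0.4693²)·4.3812] / (0.4693·√4.3812)
   = [1.001365 + 0.575783] / 0.982307 = 1.605555
d₂ = d₁ − σ√T = 1.605555 − 0.982307 = 0.623248
N(d₁) = 0.945814,  N(d₂) = 0.733439,  e^(−rT) = 0.910902
E₀ = V₀·N(d₁) − D·e^(−rT)·N(d₂)
   = 510.7418·0.945814 − 187.6352·0.910902·0.733439 = 357.709312
B₀ = V₀ − E₀ = 510.7418 − 357.709312 = 153.032488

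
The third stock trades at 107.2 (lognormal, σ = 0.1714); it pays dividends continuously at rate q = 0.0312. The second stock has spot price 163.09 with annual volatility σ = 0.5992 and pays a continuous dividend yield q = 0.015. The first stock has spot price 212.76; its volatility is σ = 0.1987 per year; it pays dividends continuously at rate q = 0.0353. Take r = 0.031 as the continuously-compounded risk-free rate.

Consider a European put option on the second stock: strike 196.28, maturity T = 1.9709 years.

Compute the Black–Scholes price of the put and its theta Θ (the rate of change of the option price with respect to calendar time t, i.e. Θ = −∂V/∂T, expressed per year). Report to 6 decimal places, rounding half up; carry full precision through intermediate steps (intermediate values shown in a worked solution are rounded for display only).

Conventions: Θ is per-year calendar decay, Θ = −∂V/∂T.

σ√T = 0.5992·√1.9709 = 0.841209
d₁ = (ln(S/K) + (r−q+σ²/2)T) / (σ√T) = (ln(163.09/196.28) + (0.031−0.015+0.5992²/2)·1.9709) / 0.841209 = (-0.185240 + 0.385351) / 0.841209 = 0.237885
d₂ = d₁ − σ√T = 0.237885 − 0.841209 = -0.603324
e^{−rT} = 0.940731
e^{−qT} = 0.970869
N(−d₁) = 0.405985,  N(−d₂) = 0.726854
Put price V = K·e^{−rT}·N(−d₂) − S·e^{−qT}·N(−d₁) = 134.211120 − 64.283315 = 69.927806
φ(d₁) = (1/√(2π))·e^{−d₁²/2} = 0.387813
Θ = −S·e^{−qT}·φ(d₁)·σ/(2√T) − q·S·e^{−qT}·N(−d₁) + r·K·e^{−rT}·N(−d₂) = −13.104470 − 0.964250 + 4.160545 = -9.908175

price = 69.927806
Θ = -9.908175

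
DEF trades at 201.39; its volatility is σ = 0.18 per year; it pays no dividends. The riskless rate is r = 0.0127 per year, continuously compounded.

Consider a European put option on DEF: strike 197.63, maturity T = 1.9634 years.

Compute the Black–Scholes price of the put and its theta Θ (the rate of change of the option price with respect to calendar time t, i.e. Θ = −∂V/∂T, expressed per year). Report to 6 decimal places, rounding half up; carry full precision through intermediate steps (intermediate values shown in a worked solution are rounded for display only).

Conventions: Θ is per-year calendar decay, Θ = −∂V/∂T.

σ√T = 0.18·√1.9634 = 0.252218
d₁ = (ln(S/K) + (r+σ²/2)T) / (σ√T) = (ln(201.39/197.63) + (0.0127+0.18²/2)·1.9634) / 0.252218 = (0.018847 + 0.056742) / 0.252218 = 0.299696
d₂ = d₁ − σ√T = 0.299696 − 0.252218 = 0.047478
e^{−rT} = 0.975373
N(−d₁) = 0.382204,  N(−d₂) = 0.481066
Put price V = K·e^{−rT}·N(−d₂) − S·N(−d₁) = 92.731747 − 76.972132 = 15.759614
φ(d₁) = (1/√(2π))·e^{−d₁²/2} = 0.381423
Θ = −S·φ(d₁)·σ/(2√T) + r·K·e^{−rT}·N(−d₂) = −4.933809 + 1.177693 = -3.756116

price = 15.759614
Θ = -3.756116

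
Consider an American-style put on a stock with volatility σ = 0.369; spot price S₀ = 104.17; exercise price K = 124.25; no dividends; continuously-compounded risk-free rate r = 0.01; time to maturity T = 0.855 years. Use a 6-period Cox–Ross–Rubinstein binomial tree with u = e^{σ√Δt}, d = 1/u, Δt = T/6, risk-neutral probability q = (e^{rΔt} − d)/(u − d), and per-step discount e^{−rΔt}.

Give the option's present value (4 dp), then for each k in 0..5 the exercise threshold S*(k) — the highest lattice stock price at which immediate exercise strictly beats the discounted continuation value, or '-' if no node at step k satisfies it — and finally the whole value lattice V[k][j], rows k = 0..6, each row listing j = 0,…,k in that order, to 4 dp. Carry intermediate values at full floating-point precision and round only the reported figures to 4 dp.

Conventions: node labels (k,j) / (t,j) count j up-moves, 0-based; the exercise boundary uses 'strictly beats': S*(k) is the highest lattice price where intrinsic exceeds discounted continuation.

Δt=0.14250, u=1.14946, d=0.86997, q=0.47033, disc=e^(-rΔt)=0.99858
k=6 terminal: V=max(K-S,0) → 79.0879 64.5790 45.4088 20.0800 0.0000 0.0000 0.0000
k=5: j=0 S=51.9121 intr=72.3379 cont=72.1610 V=72.3379[EX]; j=1 S=68.5896 intr=55.6604 cont=55.4835 V=55.6604[EX]; j=2 S=90.6250 intr=33.6250 cont=33.4481 V=33.6250[EX]; j=3 S=119.7395 intr=4.5105 cont=10.6205 V=10.6205[hold]; j=4 S=158.2075 intr=0.0000 cont=0.0000 V=0.0000[hold]; j=5 S=209.0339 intr=0.0000 cont=0.0000 V=0.0000[hold]  S*(5)=90.6250
k=4: j=0 S=59.6710 intr=64.5790 cont=64.4021 V=64.5790[EX]; j=1 S=78.8412 intr=45.4088 cont=45.2319 V=45.4088[EX]; j=2 S=104.1700 intr=20.0800 cont=22.7727 V=22.7727[hold]; j=3 S=137.6361 intr=0.0000 cont=5.6173 V=5.6173[hold]; j=4 S=181.8536 intr=0.0000 cont=0.0000 V=0.0000[hold]  S*(4)=78.8412
k=3: j=0 S=68.5896 intr=55.6604 cont=55.4835 V=55.6604[EX]; j=1 S=90.6250 intr=33.6250 cont=34.7128 V=34.7128[hold]; j=2 S=119.7395 intr=4.5105 cont=14.6830 V=14.6830[hold]; j=3 S=158.2075 intr=0.0000 cont=2.9711 V=2.9711[hold]  S*(3)=68.5896
k=2: j=0 S=78.8412 intr=45.4088 cont=45.7428 V=45.7428[hold]; j=1 S=104.1700 intr=20.0800 cont=25.2561 V=25.2561[hold]; j=2 S=137.6361 intr=0.0000 cont=9.1614 V=9.1614[hold]  S*(2)=-
k=1: j=0 S=90.6250 intr=33.6250 cont=36.0558 V=36.0558[hold]; j=1 S=119.7395 intr=4.5105 cont=17.6610 V=17.6610[hold]  S*(1)=-
k=0: j=0 S=104.1700 intr=20.0800 cont=27.3650 V=27.3650[hold]  S*(0)=-

price = 27.3650
boundary = - - - 68.5896 78.8412 90.6250
tree:
27.3650
36.0558 17.6610
45.7428 25.2561 9.1614
55.6604 34.7128 14.6830 2.9711
64.5790 45.4088 22.7727 5.6173 0.0000
72.3379 55.6604 33.6250 10.6205 0.0000 0.0000
79.0879 64.5790 45.4088 20.0800 0.0000 0.0000 0.0000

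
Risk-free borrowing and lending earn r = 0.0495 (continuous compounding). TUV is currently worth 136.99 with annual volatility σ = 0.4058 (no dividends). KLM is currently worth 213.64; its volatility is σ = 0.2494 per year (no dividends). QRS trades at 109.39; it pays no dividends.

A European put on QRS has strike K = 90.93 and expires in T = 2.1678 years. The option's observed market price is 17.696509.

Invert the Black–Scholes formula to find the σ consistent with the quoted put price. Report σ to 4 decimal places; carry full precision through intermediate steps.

sigma = 0.5437

At σ = 0.5437 the Black–Scholes value reproduces the quote:
σ√T = 0.5437·√2.1678 = 0.800514
d₁ = (ln(S/K) + (r+σ²/2)T) / (σ√T) = (ln(109.39/90.93) + (0.0495+0.5437²/2)·2.1678) / 0.800514 = (0.184829 + 0.427717) / 0.800514 = 0.765192
d₂ = d₁ − σ√T = 0.765192 − 0.800514 = -0.035322
e^{−rT} = 0.898251
N(−d₁) = 0.222079,  N(−d₂) = 0.514089
V = K·e^{−rT}·N(−d₂) − S·N(−d₁) = 41.989687 − 24.293178 = 17.696509 (the observed quote) — the price is monotone increasing in volatility, hence this σ is the only solution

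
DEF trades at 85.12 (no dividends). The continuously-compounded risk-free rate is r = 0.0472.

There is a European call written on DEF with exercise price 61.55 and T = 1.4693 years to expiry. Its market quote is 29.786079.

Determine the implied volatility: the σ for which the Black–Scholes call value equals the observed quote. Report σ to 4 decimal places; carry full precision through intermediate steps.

sigma = 0.3160

At σ = 0.3160 the Black–Scholes value reproduces the quote:
σ√T = 0.316·√1.4693 = 0.383038
d₁ = (ln(S/K) + (r+σ²/2)T) / (σ√T) = (ln(85.12/61.55) + (0.0472+0.316²/2)·1.4693) / 0.383038 = (0.324212 + 0.142710) / 0.383038 = 1.218996
d₂ = d₁ − σ√T = 1.218996 − 0.383038 = 0.835958
e^{−rT} = 0.932999
N(d₁) = 0.888577,  N(d₂) = 0.798411
V = S·N(d₁) − K·e^{−rT}·N(d₂) = 75.635689 − 45.849610 = 29.786079 (the quoted price), and the Black–Scholes price is strictly increasing in σ, so σ is unique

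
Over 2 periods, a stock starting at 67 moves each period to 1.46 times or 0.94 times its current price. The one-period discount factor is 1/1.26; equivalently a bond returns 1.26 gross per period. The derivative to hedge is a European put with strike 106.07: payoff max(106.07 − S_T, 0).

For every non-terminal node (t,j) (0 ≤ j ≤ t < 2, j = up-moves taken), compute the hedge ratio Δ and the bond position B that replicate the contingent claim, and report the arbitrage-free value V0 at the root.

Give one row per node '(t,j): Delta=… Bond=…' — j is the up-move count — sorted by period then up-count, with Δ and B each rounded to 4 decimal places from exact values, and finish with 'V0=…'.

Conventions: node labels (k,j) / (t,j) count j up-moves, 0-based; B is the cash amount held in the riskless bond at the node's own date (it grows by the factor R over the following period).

Risk-neutral probability p* = (R−d)/(u−d) = (1.26−0.94)/(1.46−0.94) = 0.6154.
Payoffs at expiry: V(2,0)=46.8688, V(2,1)=14.1192, V(2,2)=0.0000
(1,0): S=62.9800. Δ = (V_up−V_dn)/(S_up−S_dn) = (14.1192−46.8688)/(91.9508−59.2012) = -1.0000. V = [p*·14.1192 + (1−p*)·46.8688]/1.26 = 21.2025. B = V − Δ·S = 84.1825.
(1,1): S=97.8200. Δ = (V_up−V_dn)/(S_up−S_dn) = (0.0000−14.1192)/(142.8172−91.9508) = -0.2776. V = [p*·0.0000 + (1−p*)·14.1192]/1.26 = 4.3099. B = V − Δ·S = 31.4622.
(0,0): S=67.0000. Δ = (V_up−V_dn)/(S_up−S_dn) = (4.3099−21.2025)/(97.8200−62.9800) = -0.4849. V = [p*·4.3099 + (1−p*)·21.2025]/1.26 = 8.5770. B = V − Δ·S = 41.0629.
Check: Δ(0,0)·S0 + B(0,0) = 8.5770 = V0.

(0,0): Delta=-0.4849 Bond=41.0629
(1,0): Delta=-1.0000 Bond=84.1825
(1,1): Delta=-0.2776 Bond=31.4622
V0=8.5770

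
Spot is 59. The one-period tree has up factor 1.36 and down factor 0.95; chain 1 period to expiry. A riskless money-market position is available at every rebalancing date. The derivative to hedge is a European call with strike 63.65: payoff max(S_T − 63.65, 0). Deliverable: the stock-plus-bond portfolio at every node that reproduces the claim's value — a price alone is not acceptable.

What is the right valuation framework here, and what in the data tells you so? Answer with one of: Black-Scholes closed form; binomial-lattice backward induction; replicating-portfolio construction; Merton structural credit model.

framework: replicating-portfolio construction

Key observation: the task asks for the hedge itself — share and bond holdings at every node of the 1-period tree on spot 59 with factors 1.36/0.95 — which is exactly what the replicating-portfolio construction produces.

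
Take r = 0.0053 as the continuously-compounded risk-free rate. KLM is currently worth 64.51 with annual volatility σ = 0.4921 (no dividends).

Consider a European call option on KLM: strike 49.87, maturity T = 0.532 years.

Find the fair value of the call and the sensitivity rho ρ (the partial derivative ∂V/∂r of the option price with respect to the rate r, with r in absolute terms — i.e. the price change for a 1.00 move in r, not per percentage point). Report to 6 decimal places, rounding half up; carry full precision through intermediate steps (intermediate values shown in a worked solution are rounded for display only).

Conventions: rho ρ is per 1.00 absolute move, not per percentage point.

σ√T = 0.4921·√0.532 = 0.358930
d₁ = (ln(S/K) + (r+σ²/2)T) / (σ√T) = (ln(64.51/49.87) + (0.0053+0.4921²/2)·0.532) / 0.358930 = (0.257401 + 0.067235) / 0.358930 = 0.904455
d₂ = d₁ − σ√T = 0.904455 − 0.358930 = 0.545525
e^{−rT} = 0.997184
N(d₁) = 0.817123,  N(d₂) = 0.707304
Call price V = S·N(d₁) − K·e^{−rT}·N(d₂) = 52.712591 − 35.173922 = 17.538669
ρ = K·T·e^{−rT}·N(d₂) = 18.712527

price = 17.538669
ρ = 18.712527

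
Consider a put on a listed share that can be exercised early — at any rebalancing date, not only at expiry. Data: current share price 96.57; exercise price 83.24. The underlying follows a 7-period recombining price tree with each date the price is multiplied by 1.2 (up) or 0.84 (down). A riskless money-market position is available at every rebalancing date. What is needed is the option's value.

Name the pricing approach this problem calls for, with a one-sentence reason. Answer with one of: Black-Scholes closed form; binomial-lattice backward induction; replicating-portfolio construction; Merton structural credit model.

Key observation: early exercise of the strike-83.24 put must be checked at each of the 7 dates (spot 96.57), which forces a node-by-node comparison of intrinsic and continuation value backward from expiry.

framework: binomial-lattice backward induction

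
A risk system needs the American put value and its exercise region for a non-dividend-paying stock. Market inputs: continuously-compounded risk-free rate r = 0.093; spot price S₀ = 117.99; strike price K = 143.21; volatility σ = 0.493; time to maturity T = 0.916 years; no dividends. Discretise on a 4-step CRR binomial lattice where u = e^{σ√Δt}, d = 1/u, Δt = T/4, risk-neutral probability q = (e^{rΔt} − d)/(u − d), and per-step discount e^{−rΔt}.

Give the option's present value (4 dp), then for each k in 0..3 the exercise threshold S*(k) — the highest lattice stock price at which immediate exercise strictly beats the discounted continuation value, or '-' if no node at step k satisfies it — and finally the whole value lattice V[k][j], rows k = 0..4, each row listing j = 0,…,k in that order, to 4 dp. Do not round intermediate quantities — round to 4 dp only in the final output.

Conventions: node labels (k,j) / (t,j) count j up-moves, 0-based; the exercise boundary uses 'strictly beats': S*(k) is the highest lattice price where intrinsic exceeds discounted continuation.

price = 34.0526
boundary = - 93.1937 73.6085 93.1937
tree:
34.0526
50.0163 18.7090
69.6015 31.1803 6.3730
85.0708 50.0163 12.6778 0.0000
97.2891 69.6015 25.2200 0.0000 0.0000

Δt=0.22900  u=1.26607  d=0.78984  q=0.48649  discount=0.97893
step 4 (expiry): payoffs max(K−S,0) = 97.2891 69.6015 25.2200 0.0000 0.0000
step 3: (k=3,j=0): S=58.1392, K−S=85.0708, hold=82.0531 ⇒ V=85.0708 exercise | (k=3,j=1): S=93.1937, K−S=50.0163, hold=46.9986 ⇒ V=50.0163 exercise | (k=3,j=2): S=149.3839, K−S=0.0000, hold=12.6778 ⇒ V=12.6778 continue | (k=3,j=3): S=239.4536, K−S=0.0000, hold=0.0000 ⇒ V=0.0000 continue  boundary S*=93.1937
step 2: (k=2,j=0): S=73.6085, K−S=69.6015, hold=66.5838 ⇒ V=69.6015 exercise | (k=2,j=1): S=117.9900, K−S=25.2200, hold=31.1803 ⇒ V=31.1803 continue | (k=2,j=2): S=189.1310, K−S=0.0000, hold=6.3730 ⇒ V=6.3730 continue  boundary S*=73.6085
step 1: (k=1,j=0): S=93.1937, K−S=50.0163, hold=49.8371 ⇒ V=50.0163 exercise | (k=1,j=1): S=149.3839, K−S=0.0000, hold=18.7090 ⇒ V=18.7090 continue  boundary S*=93.1937
step 0: (k=0,j=0): S=117.9900, K−S=25.2200, hold=34.0526 ⇒ V=34.0526 continue  boundary S*=-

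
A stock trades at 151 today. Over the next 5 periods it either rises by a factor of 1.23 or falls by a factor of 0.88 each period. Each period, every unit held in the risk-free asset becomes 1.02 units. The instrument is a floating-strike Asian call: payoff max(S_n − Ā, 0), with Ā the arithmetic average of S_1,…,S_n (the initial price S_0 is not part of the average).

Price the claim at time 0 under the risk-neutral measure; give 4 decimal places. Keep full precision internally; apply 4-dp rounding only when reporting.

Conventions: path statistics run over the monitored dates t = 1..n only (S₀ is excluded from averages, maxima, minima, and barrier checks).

price = 13.9843

With p* = (R−d)/(u−d) = 0.4000, sum probability × payoff across the paths and divide by R^5.
Enumerate all 2^5 = 32 price paths (U = up ×1.23, D = down ×0.88); each path with k up-moves has probability p*^k·(1−p*)^(5−k).
DDDDD: Ā=104.5916, payoff=0.0000, prob=0.077760
UDDDD: Ā=146.1906, payoff=0.0000, prob=0.051840
DUDDD: Ā=135.6206, payoff=0.0000, prob=0.051840
UUDDD: Ā=189.5606, payoff=0.0000, prob=0.034560
DDUDD: Ā=126.3190, payoff=0.0000, prob=0.051840
UDUDD: Ā=176.5595, payoff=0.0000, prob=0.034560
DUUDD: Ā=165.9895, payoff=0.0000, prob=0.034560
UUUDD: Ā=232.0080, payoff=0.0000, prob=0.023040
DDDUD: Ā=118.1336, payoff=0.0000, prob=0.051840
UDDUD: Ā=165.1185, payoff=0.0000, prob=0.034560
DUDUD: Ā=154.5485, payoff=1.1323, prob=0.034560
UUDUD: Ā=216.0167, payoff=1.5827, prob=0.023040
DDUUD: Ā=145.2469, payoff=10.4339, prob=0.034560
UDUUD: Ā=203.0156, payoff=14.5838, prob=0.023040
DUUUD: Ā=192.4456, payoff=25.1538, prob=0.023040
UUUUD: Ā=268.9864, payoff=35.1581, prob=0.015360
DDDDU: Ā=110.9304, payoff=0.4510, prob=0.051840
UDDDU: Ā=155.0505, payoff=0.6304, prob=0.034560
DUDDU: Ā=144.4805, payoff=11.2004, prob=0.034560
UUDDU: Ā=201.9443, payoff=15.6551, prob=0.023040
DDUDU: Ā=135.1789, payoff=20.5020, prob=0.034560
UDUDU: Ā=188.9432, payoff=28.6562, prob=0.023040
DUUDU: Ā=178.3732, payoff=39.2262, prob=0.023040
UUUDU: Ā=249.3171, payoff=54.8275, prob=0.015360
DDDUU: Ā=126.9935, payoff=28.6874, prob=0.034560
UDDUU: Ā=177.5022, payoff=40.0971, prob=0.023040
DUDUU: Ā=166.9322, payoff=50.6671, prob=0.023040
UUDUU: Ā=233.3257, payoff=70.8188, prob=0.015360
DDUUU: Ā=157.6306, payoff=59.9687, prob=0.023040
UDUUU: Ā=220.3246, payoff=83.8199, prob=0.015360
DUUUU: Ā=209.7546, payoff=94.3899, prob=0.015360
UUUUU: Ā=293.1798, payoff=131.9314, prob=0.010240
Price = Σ prob·payoff / R^5 = 15.439812 / 1.104081 = 13.9843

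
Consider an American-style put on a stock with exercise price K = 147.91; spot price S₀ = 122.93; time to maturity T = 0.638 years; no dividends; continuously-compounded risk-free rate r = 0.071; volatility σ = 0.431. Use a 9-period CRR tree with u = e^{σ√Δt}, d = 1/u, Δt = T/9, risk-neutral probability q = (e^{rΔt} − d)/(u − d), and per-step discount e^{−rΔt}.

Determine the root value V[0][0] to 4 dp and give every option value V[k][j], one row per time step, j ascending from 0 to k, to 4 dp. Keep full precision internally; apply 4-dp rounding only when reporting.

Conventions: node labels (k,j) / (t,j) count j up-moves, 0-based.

Δt=0.07089, u=1.12160, d=0.89159, q=0.49328, disc=e^(-rΔt)=0.99498
k=9 terminal: V=max(K-S,0) → 104.1451 92.8546 78.6514 60.7841 38.3074 10.0321 0.0000 0.0000 0.0000 0.0000
k=8: j=0 S=49.0866 intr=98.8234 cont=98.0808 V=98.8234[EX]; j=1 S=61.7500 intr=86.1600 cont=85.4175 V=86.1600[EX]; j=2 S=77.6802 intr=70.2298 cont=69.4872 V=70.2298[EX]; j=3 S=97.7202 intr=50.1898 cont=49.4473 V=50.1898[EX]; j=4 S=122.9300 intr=24.9800 cont=24.2374 V=24.9800[EX]; j=5 S=154.6435 intr=0.0000 cont=5.0579 V=5.0579[hold]; j=6 S=194.5384 intr=0.0000 cont=0.0000 V=0.0000[hold]; j=7 S=244.7254 intr=0.0000 cont=0.0000 V=0.0000[hold]; j=8 S=307.8596 intr=0.0000 cont=0.0000 V=0.0000[hold]
k=7: j=0 S=55.0554 intr=92.8546 cont=92.1120 V=92.8546[EX]; j=1 S=69.2586 intr=78.6514 cont=77.9088 V=78.6514[EX]; j=2 S=87.1259 intr=60.7841 cont=60.0415 V=60.7841[EX]; j=3 S=109.6026 intr=38.3074 cont=37.5648 V=38.3074[EX]; j=4 S=137.8779 intr=10.0321 cont=15.0768 V=15.0768[hold]; j=5 S=173.4477 intr=0.0000 cont=2.5501 V=2.5501[hold]; j=6 S=218.1937 intr=0.0000 cont=0.0000 V=0.0000[hold]; j=7 S=274.4833 intr=0.0000 cont=0.0000 V=0.0000[hold]
k=6: j=0 S=61.7500 intr=86.1600 cont=85.4175 V=86.1600[EX]; j=1 S=77.6802 intr=70.2298 cont=69.4872 V=70.2298[EX]; j=2 S=97.7202 intr=50.1898 cont=49.4473 V=50.1898[EX]; j=3 S=122.9300 intr=24.9800 cont=26.7134 V=26.7134[hold]; j=4 S=154.6435 intr=0.0000 cont=8.8529 V=8.8529[hold]; j=5 S=194.5384 intr=0.0000 cont=1.2857 V=1.2857[hold]; j=6 S=244.7254 intr=0.0000 cont=0.0000 V=0.0000[hold]
k=5: j=0 S=69.2586 intr=78.6514 cont=77.9088 V=78.6514[EX]; j=1 S=87.1259 intr=60.7841 cont=60.0415 V=60.7841[EX]; j=2 S=109.6026 intr=38.3074 cont=38.4155 V=38.4155[hold]; j=3 S=137.8779 intr=10.0321 cont=17.8133 V=17.8133[hold]; j=4 S=173.4477 intr=0.0000 cont=5.0945 V=5.0945[hold]; j=5 S=218.1937 intr=0.0000 cont=0.6482 V=0.6482[hold]
k=4: j=0 S=77.6802 intr=70.2298 cont=69.4872 V=70.2298[EX]; j=1 S=97.7202 intr=50.1898 cont=49.5004 V=50.1898[EX]; j=2 S=122.9300 intr=24.9800 cont=28.1110 V=28.1110[hold]; j=3 S=154.6435 intr=0.0000 cont=11.4814 V=11.4814[hold]; j=4 S=194.5384 intr=0.0000 cont=2.8866 V=2.8866[hold]
k=3: j=0 S=87.1259 intr=60.7841 cont=60.0415 V=60.7841[EX]; j=1 S=109.6026 intr=38.3074 cont=39.1015 V=39.1015[hold]; j=2 S=137.8779 intr=10.0321 cont=19.8080 V=19.8080[hold]; j=3 S=173.4477 intr=0.0000 cont=7.2054 V=7.2054[hold]
k=2: j=0 S=97.7202 intr=50.1898 cont=49.8370 V=50.1898[EX]; j=1 S=122.9300 intr=24.9800 cont=29.4359 V=29.4359[hold]; j=2 S=154.6435 intr=0.0000 cont=13.5232 V=13.5232[hold]
k=1: j=0 S=109.6026 intr=38.3074 cont=39.7517 V=39.7517[hold]; j=1 S=137.8779 intr=10.0321 cont=21.4781 V=21.4781[hold]
k=0: j=0 S=122.9300 intr=24.9800 cont=30.5834 V=30.5834[hold]

price = 30.5834
tree:
30.5834
39.7517 21.4781
50.1898 29.4359 13.5232
60.7841 39.1015 19.8080 7.2054
70.2298 50.1898 28.1110 11.4814 2.8866
78.6514 60.7841 38.4155 17.8133 5.0945 0.6482
86.1600 70.2298 50.1898 26.7134 8.8529 1.2857 0.0000
92.8546 78.6514 60.7841 38.3074 15.0768 2.5501 0.0000 0.0000
98.8234 86.1600 70.2298 50.1898 24.9800 5.0579 0.0000 0.0000 0.0000
104.1451 92.8546 78.6514 60.7841 38.3074 10.0321 0.0000 0.0000 0.0000 0.0000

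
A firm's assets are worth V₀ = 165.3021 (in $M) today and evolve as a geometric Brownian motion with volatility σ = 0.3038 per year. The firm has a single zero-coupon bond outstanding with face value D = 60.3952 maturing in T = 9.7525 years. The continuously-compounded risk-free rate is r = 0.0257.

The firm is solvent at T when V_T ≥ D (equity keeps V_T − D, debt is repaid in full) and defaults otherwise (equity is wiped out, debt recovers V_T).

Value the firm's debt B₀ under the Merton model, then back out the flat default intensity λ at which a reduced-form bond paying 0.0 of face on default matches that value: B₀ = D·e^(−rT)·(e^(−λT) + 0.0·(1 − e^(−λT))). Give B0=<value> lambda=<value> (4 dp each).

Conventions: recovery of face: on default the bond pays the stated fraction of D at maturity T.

With assets at 165.3021 and a single debt payment of 60.3952 at 9.7525 years:
d₁ = [ln(V₀/D) + (r + σ²/2)T] / (σ√T)
   = [ln(165.3021/60.3952) + (0.0257 + 0.5·0.3038²)·9.7525] / (0.3038·√9.7525)
   = [1.006865 + 0.700690] / 0.948737 = 1.799820
d₂ = d₁ − σ√T = 1.799820 − 0.948737 = 0.851083
N(d₁) = 0.964055,  N(d₂) = 0.802638,  e^(−rT) = 0.778303
E₀ = V₀·N(d₁) − D·e^(−rT)·N(d₂)
   = 165.3021·0.964055 − 60.3952·0.778303·0.802638 = 121.631755
B₀ = V₀ − E₀ = 165.3021 − 121.631755 = 43.670345
e^(−λT) = (B₀·e^(rT)/D − 0)/(1 − 0) = (43.6703·1.284846/60.3952 − 0)/1 = 0.92904124
λ = −ln(0.92904124)/9.7525 = 0.007547

B0=43.6703 lambda=0.0075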